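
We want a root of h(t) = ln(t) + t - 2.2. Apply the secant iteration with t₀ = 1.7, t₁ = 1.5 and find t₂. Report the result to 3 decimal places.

h(1.7) = 0.03063, h(1.5) = -0.29453
t₂ = 1.50000 − (-0.29453)·(1.50000 − 1.70000) / (-0.29453 − 0.03063) = 1.50000 − (0.05891)/(-0.32516) = 1.68116

1.681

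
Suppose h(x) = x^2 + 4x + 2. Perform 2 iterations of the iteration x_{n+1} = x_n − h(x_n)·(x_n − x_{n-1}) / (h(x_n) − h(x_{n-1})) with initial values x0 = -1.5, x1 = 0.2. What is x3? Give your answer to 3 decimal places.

-0.648

h(-1.5) = -1.75000, h(0.2) = 2.84000
x2 = 0.20000 − 2.84000·(0.20000 − (-1.50000)) / (2.84000 − (-1.75000)) = 0.20000 − (4.82800)/(4.59000) = -0.85185
h(-0.85185) = -0.68176
x3 = -0.85185 − (-0.68176)·(-0.85185 − 0.20000) / (-0.68176 − 2.84000) = -0.85185 − (0.71711)/(-3.52176) = -0.64823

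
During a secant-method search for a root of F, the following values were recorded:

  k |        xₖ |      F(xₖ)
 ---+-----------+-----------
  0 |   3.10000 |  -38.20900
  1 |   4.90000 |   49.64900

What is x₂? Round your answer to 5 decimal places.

3.88281

x₂ = 4.90000 − 49.64900·(4.90000 − 3.10000) / (49.64900 − (-38.20900))
   = 4.90000 − (89.3682000)/(87.8580000) = 3.8828109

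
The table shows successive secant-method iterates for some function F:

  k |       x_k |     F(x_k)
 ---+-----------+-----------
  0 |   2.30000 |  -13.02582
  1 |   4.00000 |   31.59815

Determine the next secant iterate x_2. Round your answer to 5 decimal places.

2.79623

x_2 = 4.00000 − 31.59815·(4.00000 − 2.30000) / (31.59815 − (-13.02582))
   = 4.00000 − (53.7168550)/(44.6239700) = 2.7962332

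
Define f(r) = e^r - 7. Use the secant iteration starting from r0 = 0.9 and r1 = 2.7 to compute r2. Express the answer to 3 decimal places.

f(0.9) = -4.54040, f(2.7) = 7.87973
r2 = 2.70000 − 7.87973·(2.70000 − 0.90000) / (7.87973 − (-4.54040)) = 2.70000 − (14.18352)/(12.42013) = 1.55802

1.558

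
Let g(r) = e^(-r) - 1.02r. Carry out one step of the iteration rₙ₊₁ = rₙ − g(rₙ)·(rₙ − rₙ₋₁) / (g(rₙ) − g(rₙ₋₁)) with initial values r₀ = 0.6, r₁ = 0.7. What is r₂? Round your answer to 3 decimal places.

0.559

g(0.6) = -0.06319, g(0.7) = -0.21741
r₂ = 0.70000 − (-0.21741)·(0.70000 − 0.60000) / (-0.21741 − (-0.06319)) = 0.70000 − (-0.02174)/(-0.15423) = 0.55903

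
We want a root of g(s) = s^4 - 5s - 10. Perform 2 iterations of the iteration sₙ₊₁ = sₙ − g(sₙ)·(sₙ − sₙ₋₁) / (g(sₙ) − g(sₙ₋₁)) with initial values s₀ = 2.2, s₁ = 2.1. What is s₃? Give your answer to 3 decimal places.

2.132

g(2.2) = 2.42560, g(2.1) = -1.05190
s₂ = 2.10000 − (-1.05190)·(2.10000 − 2.20000) / (-1.05190 − 2.42560) = 2.10000 − (0.10519)/(-3.47750) = 2.13025
g(2.13025) = -0.05817
s₃ = 2.13025 − (-0.05817)·(2.13025 − 2.10000) / (-0.05817 − (-1.05190)) = 2.13025 − (-0.00176)/(0.99373) = 2.13202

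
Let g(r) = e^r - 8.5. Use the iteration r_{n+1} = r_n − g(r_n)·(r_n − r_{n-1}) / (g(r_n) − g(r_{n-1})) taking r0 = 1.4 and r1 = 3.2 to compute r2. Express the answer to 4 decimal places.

g(1.4) = -4.444800, g(3.2) = 16.032530
r2 = 3.200000 − 16.032530·(3.200000 − 1.400000) / (16.032530 − (-4.444800)) = 3.200000 − (28.858554)/(20.477330) = 1.790707

1.7907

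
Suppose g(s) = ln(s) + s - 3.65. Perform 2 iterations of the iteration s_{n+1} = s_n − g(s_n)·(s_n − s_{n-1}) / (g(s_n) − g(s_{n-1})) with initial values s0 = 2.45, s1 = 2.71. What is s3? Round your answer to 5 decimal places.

g(2.45) = -0.3039120, g(2.71) = 0.0569486
s2 = 2.7100000 − 0.0569486·(2.7100000 − 2.4500000) / (0.0569486 − (-0.3039120)) = 2.7100000 − (0.0148066)/(0.3608606) = 2.6689685
g(2.6689685) = 0.0006606
s3 = 2.6689685 − 0.0006606·(2.6689685 − 2.7100000) / (0.0006606 − 0.0569486) = 2.6689685 − (-0.0000271)/(-0.0562880) = 2.6684870

2.66849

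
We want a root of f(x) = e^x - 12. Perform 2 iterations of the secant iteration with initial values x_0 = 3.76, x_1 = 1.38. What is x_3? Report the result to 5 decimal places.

2.94448

f(3.76) = 30.9484260, f(1.38) = -8.0250984
x_2 = 1.3800000 − (-8.0250984)·(1.3800000 − 3.7600000) / (-8.0250984 − 30.9484260) = 1.3800000 − (19.0997341)/(-38.9735244) = 1.8700695
f(1.8700695) = -5.5112529
x_3 = 1.8700695 − (-5.5112529)·(1.8700695 − 1.3800000) / (-5.5112529 − (-8.0250984)) = 1.8700695 − (-2.7008967)/(2.5138455) = 2.9444779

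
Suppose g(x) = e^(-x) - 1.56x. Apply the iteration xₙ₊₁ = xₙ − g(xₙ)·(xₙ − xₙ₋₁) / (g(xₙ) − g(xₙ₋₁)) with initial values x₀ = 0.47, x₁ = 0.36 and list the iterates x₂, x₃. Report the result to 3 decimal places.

0.421, 0.421

g(0.47) = -0.10820, g(0.36) = 0.13608
x₂ = 0.36000 − 0.13608·(0.36000 − 0.47000) / (0.13608 − (-0.10820)) = 0.36000 − (-0.01497)/(0.24427) = 0.42128
g(0.42128) = -0.00098
x₃ = 0.42128 − (-0.00098)·(0.42128 − 0.36000) / (-0.00098 − 0.13608) = 0.42128 − (-0.00006)/(-0.13706) = 0.42084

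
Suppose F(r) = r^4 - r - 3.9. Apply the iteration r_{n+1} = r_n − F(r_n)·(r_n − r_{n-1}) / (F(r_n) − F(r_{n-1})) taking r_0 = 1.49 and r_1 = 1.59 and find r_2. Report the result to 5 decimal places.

F(1.49) = -0.4611560, F(1.59) = 0.9012896
r_2 = 1.5900000 − 0.9012896·(1.5900000 − 1.4900000) / (0.9012896 − (-0.4611560)) = 1.5900000 − (0.0901290)/(1.3624456) = 1.5238477

1.52385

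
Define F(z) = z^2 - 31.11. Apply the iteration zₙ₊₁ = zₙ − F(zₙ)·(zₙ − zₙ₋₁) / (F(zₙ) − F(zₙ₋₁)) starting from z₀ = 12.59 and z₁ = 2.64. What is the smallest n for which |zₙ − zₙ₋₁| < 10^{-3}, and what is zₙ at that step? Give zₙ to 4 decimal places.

F(12.59) = 127.398100, F(2.64) = -24.140400
z₂ = 2.640000 − (-24.140400)·(-9.950000)/(-151.538500) = 4.225056;  |Δ| = 1.585056
F(4.225056) = -13.258903
z₃ = 4.225056 − (-13.258903)·(1.585056)/(10.881497) = 6.156417;  |Δ| = 1.931361
F(6.156417) = 6.791472
z₄ = 6.156417 − 6.791472·(1.931361)/(20.050376) = 5.502226;  |Δ| = 0.654192
F(5.502226) = -0.835514
z₅ = 5.502226 − (-0.835514)·(-0.654192)/(-7.626986) = 5.573890;  |Δ| = 0.071665
F(5.573890) = -0.041747
z₆ = 5.573890 − (-0.041747)·(0.071665)/(0.793767) = 5.577659;  |Δ| = 0.003769
F(5.577659) = 0.000284
z₇ = 5.577659 − 0.000284·(0.003769)/(0.042031) = 5.577634;  |Δ| = 0.000025
|z₇ − z₆| = 0.000025 < 10^{-3}

n = 7, zₙ = 5.5776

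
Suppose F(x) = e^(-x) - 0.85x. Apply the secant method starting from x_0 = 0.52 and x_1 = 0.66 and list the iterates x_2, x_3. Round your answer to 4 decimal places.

F(0.52) = 0.152521, F(0.66) = -0.044149
x_2 = 0.660000 − (-0.044149)·(0.660000 − 0.520000) / (-0.044149 − 0.152521) = 0.660000 − (-0.006181)/(-0.196669) = 0.628573
F(0.628573) = -0.000934
x_3 = 0.628573 − (-0.000934)·(0.628573 − 0.660000) / (-0.000934 − (-0.044149)) = 0.628573 − (0.000029)/(0.043215) = 0.627893

0.6286, 0.6279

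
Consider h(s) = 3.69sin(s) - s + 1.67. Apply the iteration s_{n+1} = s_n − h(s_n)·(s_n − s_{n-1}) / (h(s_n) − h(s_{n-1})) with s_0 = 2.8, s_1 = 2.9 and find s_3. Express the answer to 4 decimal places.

h(2.8) = 0.106106, h(2.9) = -0.347170
s_2 = 2.900000 − (-0.347170)·(2.900000 − 2.800000) / (-0.347170 − 0.106106) = 2.900000 − (-0.034717)/(-0.453276) = 2.823409
h(2.823409) = 0.000979
s_3 = 2.823409 − 0.000979·(2.823409 − 2.900000) / (0.000979 − (-0.347170)) = 2.823409 − (-0.000075)/(0.348149) = 2.823624

2.8236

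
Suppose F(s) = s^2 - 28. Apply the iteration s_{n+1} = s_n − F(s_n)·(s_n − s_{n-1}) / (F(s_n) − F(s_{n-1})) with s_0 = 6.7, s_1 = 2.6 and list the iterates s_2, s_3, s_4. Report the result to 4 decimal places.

F(6.7) = 16.890000, F(2.6) = -21.240000
s_2 = 2.600000 − (-21.240000)·(2.600000 − 6.700000) / (-21.240000 − 16.890000) = 2.600000 − (87.084000)/(-38.130000) = 4.883871
F(4.883871) = -4.147804
s_3 = 4.883871 − (-4.147804)·(4.883871 − 2.600000) / (-4.147804 − (-21.240000)) = 4.883871 − (-9.473050)/(17.092196) = 5.438103
F(5.438103) = 1.572969
s_4 = 5.438103 − 1.572969·(5.438103 − 4.883871) / (1.572969 − (-4.147804)) = 5.438103 − (0.871791)/(5.720773) = 5.285713

4.8839, 5.4381, 5.2857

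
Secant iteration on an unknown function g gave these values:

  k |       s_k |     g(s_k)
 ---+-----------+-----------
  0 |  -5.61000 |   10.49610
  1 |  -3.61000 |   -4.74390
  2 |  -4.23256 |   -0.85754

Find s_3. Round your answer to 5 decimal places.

-4.36993

s_3 = -4.23256 − (-0.85754)·(-4.23256 − (-3.61000)) / (-0.85754 − (-4.74390))
   = -4.23256 − (0.5338701)/(3.8863600) = -4.3699302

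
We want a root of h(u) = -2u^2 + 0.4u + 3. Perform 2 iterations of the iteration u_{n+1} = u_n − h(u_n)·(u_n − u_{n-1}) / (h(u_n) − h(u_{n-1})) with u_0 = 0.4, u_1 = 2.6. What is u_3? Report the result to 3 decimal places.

h(0.4) = 2.84000, h(2.6) = -9.48000
u_2 = 2.60000 − (-9.48000)·(2.60000 − 0.40000) / (-9.48000 − 2.84000) = 2.60000 − (-20.85600)/(-12.32000) = 0.90714
h(0.90714) = 1.71704
u_3 = 0.90714 − 1.71704·(0.90714 − 2.60000) / (1.71704 − (-9.48000)) = 0.90714 − (-2.90670)/(11.19704) = 1.16674

1.167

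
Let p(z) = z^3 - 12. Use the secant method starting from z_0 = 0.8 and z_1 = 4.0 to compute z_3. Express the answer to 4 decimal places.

1.7795

p(0.8) = -11.488000, p(4.0) = 52.000000
z_2 = 4.000000 − 52.000000·(4.000000 − 0.800000) / (52.000000 − (-11.488000)) = 4.000000 − (166.400000)/(63.488000) = 1.379032
p(1.379032) = -9.377453
z_3 = 1.379032 − (-9.377453)·(1.379032 − 4.000000) / (-9.377453 − 52.000000) = 1.379032 − (24.578002)/(-61.377453) = 1.779472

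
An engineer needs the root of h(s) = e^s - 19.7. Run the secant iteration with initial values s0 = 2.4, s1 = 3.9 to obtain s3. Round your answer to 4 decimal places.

2.8837

h(2.4) = -8.676824, h(3.9) = 29.702449
s2 = 3.900000 − 29.702449·(3.900000 − 2.400000) / (29.702449 − (-8.676824)) = 3.900000 − (44.553674)/(38.379273) = 2.739121
h(2.739121) = -4.226615
s3 = 2.739121 − (-4.226615)·(2.739121 − 3.900000) / (-4.226615 − 29.702449) = 2.739121 − (4.906586)/(-33.929064) = 2.883735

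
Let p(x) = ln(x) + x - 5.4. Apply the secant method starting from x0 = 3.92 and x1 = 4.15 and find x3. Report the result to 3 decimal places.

4.011

p(3.92) = -0.11391, p(4.15) = 0.17311
x2 = 4.15000 − 0.17311·(4.15000 − 3.92000) / (0.17311 − (-0.11391)) = 4.15000 − (0.03981)/(0.28702) = 4.01128
p(4.01128) = 0.00039
x3 = 4.01128 − 0.00039·(4.01128 − 4.15000) / (0.00039 − 0.17311) = 4.01128 − (-0.00005)/(-0.17272) = 4.01097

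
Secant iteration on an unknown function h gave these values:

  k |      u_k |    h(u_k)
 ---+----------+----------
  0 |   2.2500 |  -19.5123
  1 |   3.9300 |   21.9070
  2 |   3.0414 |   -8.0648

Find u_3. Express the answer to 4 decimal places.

3.2805

u_3 = 3.0414 − (-8.0648)·(3.0414 − 3.9300) / (-8.0648 − 21.9070)
   = 3.0414 − (7.166381)/(-29.971800) = 3.280504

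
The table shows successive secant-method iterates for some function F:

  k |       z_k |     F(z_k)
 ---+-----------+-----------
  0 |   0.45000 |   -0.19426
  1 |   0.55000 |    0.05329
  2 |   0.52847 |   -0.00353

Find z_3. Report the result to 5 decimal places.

0.52981

z_3 = 0.52847 − (-0.00353)·(0.52847 − 0.55000) / (-0.00353 − 0.05329)
   = 0.52847 − (0.0000760)/(-0.0568200) = 0.5298076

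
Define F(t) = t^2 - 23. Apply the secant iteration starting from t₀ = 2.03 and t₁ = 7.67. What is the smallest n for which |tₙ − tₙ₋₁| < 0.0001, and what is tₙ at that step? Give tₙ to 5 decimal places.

n = 7, tₙ = 4.79583

F(2.03) = -18.8791000, F(7.67) = 35.8289000
t₂ = 7.6700000 − 35.8289000·(5.6400000)/(54.7080000) = 3.9762990;  |Δ| = 3.6937010
F(3.9762990) = -7.1890465
t₃ = 3.9762990 − (-7.1890465)·(-3.6937010)/(-43.0179465) = 4.5935806;  |Δ| = 0.6172816
F(4.5935806) = -1.8990172
t₄ = 4.5935806 − (-1.8990172)·(0.6172816)/(5.2900293) = 4.8151727;  |Δ| = 0.2215921
F(4.8151727) = 0.1858877
t₅ = 4.8151727 − 0.1858877·(0.2215921)/(2.0849049) = 4.7954158;  |Δ| = 0.0197569
F(4.7954158) = -0.0039876
t₆ = 4.7954158 − (-0.0039876)·(-0.0197569)/(-0.1898754) = 4.7958307;  |Δ| = 0.0004149
F(4.7958307) = -0.0000080
t₇ = 4.7958307 − (-0.0000080)·(0.0004149)/(0.0039796) = 4.7958315;  |Δ| = 0.0000008
|t₇ − t₆| = 0.0000008 < 0.0001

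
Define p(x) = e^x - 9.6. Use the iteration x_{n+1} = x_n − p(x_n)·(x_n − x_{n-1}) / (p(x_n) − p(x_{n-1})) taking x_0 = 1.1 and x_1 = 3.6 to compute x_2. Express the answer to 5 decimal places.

p(1.1) = -6.5958340, p(3.6) = 26.9982344
x_2 = 3.6000000 − 26.9982344·(3.6000000 − 1.1000000) / (26.9982344 − (-6.5958340)) = 3.6000000 − (67.4955861)/(33.5940684) = 1.5908481

1.59085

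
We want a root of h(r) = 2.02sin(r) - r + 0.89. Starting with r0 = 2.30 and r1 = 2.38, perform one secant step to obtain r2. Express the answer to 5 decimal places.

h(2.30) = 0.0963245, h(2.38) = -0.0960485
r2 = 2.3800000 − (-0.0960485)·(2.3800000 − 2.3000000) / (-0.0960485 − 0.0963245) = 2.3800000 − (-0.0076839)/(-0.1923731) = 2.3400574

2.34006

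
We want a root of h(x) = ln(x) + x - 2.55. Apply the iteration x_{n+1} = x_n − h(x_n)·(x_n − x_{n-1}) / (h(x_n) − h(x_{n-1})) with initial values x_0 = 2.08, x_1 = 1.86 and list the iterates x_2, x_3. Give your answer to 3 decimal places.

h(2.08) = 0.26237, h(1.86) = -0.06942
x_2 = 1.86000 − (-0.06942)·(1.86000 − 2.08000) / (-0.06942 − 0.26237) = 1.86000 − (0.01527)/(-0.33179) = 1.90603
h(1.90603) = 0.00106
x_3 = 1.90603 − 0.00106·(1.90603 − 1.86000) / (0.00106 − (-0.06942)) = 1.90603 − (0.00005)/(0.07048) = 1.90534

1.906, 1.905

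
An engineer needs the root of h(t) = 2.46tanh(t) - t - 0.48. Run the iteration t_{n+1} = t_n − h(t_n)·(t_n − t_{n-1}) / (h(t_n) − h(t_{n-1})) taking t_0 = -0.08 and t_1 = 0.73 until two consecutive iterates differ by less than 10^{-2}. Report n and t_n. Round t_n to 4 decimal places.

h(-0.08) = -0.596381, h(0.73) = 0.322741
t_2 = 0.730000 − 0.322741·(0.810000)/(0.919122) = 0.445576;  |Δ| = 0.284424
h(0.445576) = 0.103333
t_3 = 0.445576 − 0.103333·(-0.284424)/(-0.219407) = 0.311623;  |Δ| = 0.133954
h(0.311623) = -0.048918
t_4 = 0.311623 − (-0.048918)·(-0.133954)/(-0.152251) = 0.354662;  |Δ| = 0.043039
h(0.354662) = 0.002976
t_5 = 0.354662 − 0.002976·(0.043039)/(0.051894) = 0.352193;  |Δ| = 0.002468
|t_5 − t_4| = 0.002468 < 10^{-2}

n = 5, t_n = 0.3522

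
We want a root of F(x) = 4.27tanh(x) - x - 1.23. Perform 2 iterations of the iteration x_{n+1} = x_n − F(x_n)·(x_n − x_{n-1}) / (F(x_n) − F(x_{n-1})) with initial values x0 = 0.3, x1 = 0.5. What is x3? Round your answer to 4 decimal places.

0.4026

F(0.3) = -0.286095, F(0.5) = 0.243240
x2 = 0.500000 − 0.243240·(0.500000 − 0.300000) / (0.243240 − (-0.286095)) = 0.500000 − (0.048648)/(0.529335) = 0.408096
F(0.408096) = 0.013774
x3 = 0.408096 − 0.013774·(0.408096 − 0.500000) / (0.013774 − 0.243240) = 0.408096 − (-0.001266)/(-0.229466) = 0.402579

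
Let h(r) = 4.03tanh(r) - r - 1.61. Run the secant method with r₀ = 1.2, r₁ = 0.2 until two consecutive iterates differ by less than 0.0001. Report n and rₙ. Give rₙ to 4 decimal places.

n = 7, rₙ = 0.6250

h(1.2) = 0.549628, h(0.2) = -1.014577
r₂ = 0.200000 − (-1.014577)·(-1.000000)/(-1.564206) = 0.848622;  |Δ| = 0.648622
h(0.848622) = 0.323484
r₃ = 0.848622 − 0.323484·(0.648622)/(1.338061) = 0.691814;  |Δ| = 0.156808
h(0.691814) = 0.112744
r₄ = 0.691814 − 0.112744·(-0.156808)/(-0.210739) = 0.607922;  |Δ| = 0.083891
h(0.607922) = -0.030991
r₅ = 0.607922 − (-0.030991)·(-0.083891)/(-0.143735) = 0.626010;  |Δ| = 0.018088
h(0.626010) = 0.001844
r₆ = 0.626010 − 0.001844·(0.018088)/(0.032835) = 0.624994;  |Δ| = 0.001016
h(0.624994) = 0.000027
r₇ = 0.624994 − 0.000027·(-0.001016)/(-0.001817) = 0.624979;  |Δ| = 0.000015
|r₇ − r₆| = 0.000015 < 0.0001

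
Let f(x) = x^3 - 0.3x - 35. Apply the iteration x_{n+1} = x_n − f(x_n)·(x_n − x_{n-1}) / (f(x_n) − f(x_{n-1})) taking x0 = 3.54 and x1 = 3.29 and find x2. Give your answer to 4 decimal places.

f(3.54) = 8.299864, f(3.29) = -0.375711
x2 = 3.290000 − (-0.375711)·(3.290000 − 3.540000) / (-0.375711 − 8.299864) = 3.290000 − (0.093928)/(-8.675575) = 3.300827

3.3008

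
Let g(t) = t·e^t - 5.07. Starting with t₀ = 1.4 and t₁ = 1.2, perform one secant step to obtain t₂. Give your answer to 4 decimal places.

1.3283

g(1.4) = 0.607280, g(1.2) = -1.085860
t₂ = 1.200000 − (-1.085860)·(1.200000 − 1.400000) / (-1.085860 − 0.607280) = 1.200000 − (0.217172)/(-1.693140) = 1.328266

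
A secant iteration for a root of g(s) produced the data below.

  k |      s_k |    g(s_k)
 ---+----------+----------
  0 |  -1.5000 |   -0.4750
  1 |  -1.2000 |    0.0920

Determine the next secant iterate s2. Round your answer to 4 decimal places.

-1.2487

s2 = -1.2000 − 0.0920·(-1.2000 − (-1.5000)) / (0.0920 − (-0.4750))
   = -1.2000 − (0.027600)/(0.567000) = -1.248677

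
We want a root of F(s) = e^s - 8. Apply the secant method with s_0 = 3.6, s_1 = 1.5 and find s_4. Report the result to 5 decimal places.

F(3.6) = 28.5982344, F(1.5) = -3.5183109
s_2 = 1.5000000 − (-3.5183109)·(1.5000000 − 3.6000000) / (-3.5183109 − 28.5982344) = 1.5000000 − (7.3884530)/(-32.1165454) = 1.7300513
F(1.7300513) = -2.3590567
s_3 = 1.7300513 − (-2.3590567)·(1.7300513 − 1.5000000) / (-2.3590567 − (-3.5183109)) = 1.7300513 − (-0.5427041)/(1.1592542) = 2.1982006
F(2.1982006) = 1.0087886
s_4 = 2.1982006 − 1.0087886·(2.1982006 − 1.7300513) / (1.0087886 − (-2.3590567)) = 2.1982006 − (0.4722637)/(3.3678454) = 2.0579734

2.05797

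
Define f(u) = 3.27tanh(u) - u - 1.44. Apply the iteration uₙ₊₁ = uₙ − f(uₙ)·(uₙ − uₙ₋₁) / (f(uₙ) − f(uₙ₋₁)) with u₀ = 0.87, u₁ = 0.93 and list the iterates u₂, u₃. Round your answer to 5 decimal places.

f(0.87) = -0.0165066, f(0.93) = 0.0190420
u₂ = 0.9300000 − 0.0190420·(0.9300000 − 0.8700000) / (0.0190420 − (-0.0165066)) = 0.9300000 − (0.0011425)/(0.0355486) = 0.8978603
f(0.8978603) = 0.0010216
u₃ = 0.8978603 − 0.0010216·(0.8978603 − 0.9300000) / (0.0010216 − 0.0190420) = 0.8978603 − (-0.0000328)/(-0.0180204) = 0.8960382

0.89786, 0.89604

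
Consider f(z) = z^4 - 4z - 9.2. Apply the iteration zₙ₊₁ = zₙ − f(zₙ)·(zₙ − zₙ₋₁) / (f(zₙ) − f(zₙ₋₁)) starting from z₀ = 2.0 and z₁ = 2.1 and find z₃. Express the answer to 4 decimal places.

2.0413

f(2.0) = -1.200000, f(2.1) = 1.848100
z₂ = 2.100000 − 1.848100·(2.100000 − 2.000000) / (1.848100 − (-1.200000)) = 2.100000 − (0.184810)/(3.048100) = 2.039369
f(2.039369) = -0.059986
z₃ = 2.039369 − (-0.059986)·(2.039369 − 2.100000) / (-0.059986 − 1.848100) = 2.039369 − (0.003637)/(-1.908086) = 2.041275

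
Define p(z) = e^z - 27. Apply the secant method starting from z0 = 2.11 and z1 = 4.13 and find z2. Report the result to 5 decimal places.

p(2.11) = -18.7517587, p(4.13) = 35.1779229
z2 = 4.1300000 − 35.1779229·(4.1300000 − 2.1100000) / (35.1779229 − (-18.7517587)) = 4.1300000 − (71.0594043)/(53.9296817) = 2.8123693

2.81237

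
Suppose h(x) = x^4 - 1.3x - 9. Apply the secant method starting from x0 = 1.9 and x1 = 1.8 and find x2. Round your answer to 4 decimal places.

h(1.9) = 1.562100, h(1.8) = -0.842400
x2 = 1.800000 − (-0.842400)·(1.800000 − 1.900000) / (-0.842400 − 1.562100) = 1.800000 − (0.084240)/(-2.404500) = 1.835034

1.8350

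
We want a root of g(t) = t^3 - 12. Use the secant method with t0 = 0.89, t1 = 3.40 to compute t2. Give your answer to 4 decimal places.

g(0.89) = -11.295031, g(3.40) = 27.304000
t2 = 3.400000 − 27.304000·(3.400000 − 0.890000) / (27.304000 − (-11.295031)) = 3.400000 − (68.533040)/(38.599031) = 1.624488

1.6245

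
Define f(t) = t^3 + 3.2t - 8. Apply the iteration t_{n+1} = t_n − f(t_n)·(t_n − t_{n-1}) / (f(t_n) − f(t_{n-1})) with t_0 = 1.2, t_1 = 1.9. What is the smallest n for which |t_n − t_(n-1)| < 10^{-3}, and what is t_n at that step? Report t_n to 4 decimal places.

f(1.2) = -2.432000, f(1.9) = 4.939000
t_2 = 1.900000 − 4.939000·(0.700000)/(7.371000) = 1.430959;  |Δ| = 0.469041
f(1.430959) = -0.490836
t_3 = 1.430959 − (-0.490836)·(-0.469041)/(-5.429836) = 1.473359;  |Δ| = 0.042399
f(1.473359) = -0.086907
t_4 = 1.473359 − (-0.086907)·(0.042399)/(0.403929) = 1.482481;  |Δ| = 0.009122
f(1.482481) = 0.002062
t_5 = 1.482481 − 0.002062·(0.009122)/(0.088969) = 1.482270;  |Δ| = 0.000211
|t_5 − t_4| = 0.000211 < 10^{-3}

n = 5, t_n = 1.4823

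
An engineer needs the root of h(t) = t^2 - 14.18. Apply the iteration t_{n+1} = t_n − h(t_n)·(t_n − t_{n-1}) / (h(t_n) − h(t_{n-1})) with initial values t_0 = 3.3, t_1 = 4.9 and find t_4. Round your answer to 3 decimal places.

h(3.3) = -3.29000, h(4.9) = 9.83000
t_2 = 4.90000 − 9.83000·(4.90000 − 3.30000) / (9.83000 − (-3.29000)) = 4.90000 − (15.72800)/(13.12000) = 3.70122
h(3.70122) = -0.48097
t_3 = 3.70122 − (-0.48097)·(3.70122 − 4.90000) / (-0.48097 − 9.83000) = 3.70122 − (0.57658)/(-10.31097) = 3.75714
h(3.75714) = -0.06391
t_4 = 3.75714 − (-0.06391)·(3.75714 − 3.70122) / (-0.06391 − (-0.48097)) = 3.75714 − (-0.00357)/(0.41707) = 3.76571

3.766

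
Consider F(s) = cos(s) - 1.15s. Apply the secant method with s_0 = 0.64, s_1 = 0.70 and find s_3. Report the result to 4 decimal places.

0.6775

F(0.64) = 0.066096, F(0.70) = -0.040158
s_2 = 0.700000 − (-0.040158)·(0.700000 − 0.640000) / (-0.040158 − 0.066096) = 0.700000 − (-0.002409)/(-0.106254) = 0.677323
F(0.677323) = 0.000331
s_3 = 0.677323 − 0.000331·(0.677323 − 0.700000) / (0.000331 − (-0.040158)) = 0.677323 − (-0.000008)/(0.040489) = 0.677509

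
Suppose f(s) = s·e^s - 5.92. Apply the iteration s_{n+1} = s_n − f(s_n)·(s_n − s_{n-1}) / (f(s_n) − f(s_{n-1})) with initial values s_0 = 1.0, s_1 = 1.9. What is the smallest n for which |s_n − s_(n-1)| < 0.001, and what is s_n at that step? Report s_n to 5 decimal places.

f(1.0) = -3.2017182, f(1.9) = 6.7831994
s_2 = 1.9000000 − 6.7831994·(0.9000000)/(9.9849176) = 1.2885899;  |Δ| = 0.6114101
f(1.2885899) = -1.2454242
s_3 = 1.2885899 − (-1.2454242)·(-0.6114101)/(-8.0286237) = 1.3834337;  |Δ| = 0.0948438
f(1.3834337) = -0.4020730
s_4 = 1.3834337 − (-0.4020730)·(0.0948438)/(0.8433512) = 1.4286510;  |Δ| = 0.0452174
f(1.4286510) = 0.0418552
s_5 = 1.4286510 − 0.0418552·(0.0452174)/(0.4439282) = 1.4243878;  |Δ| = 0.0042633
f(1.4243878) = -0.0012228
s_6 = 1.4243878 − (-0.0012228)·(-0.0042633)/(-0.0430780) = 1.4245088;  |Δ| = 0.0001210
|s_6 − s_5| = 0.0001210 < 0.001

n = 6, s_n = 1.42451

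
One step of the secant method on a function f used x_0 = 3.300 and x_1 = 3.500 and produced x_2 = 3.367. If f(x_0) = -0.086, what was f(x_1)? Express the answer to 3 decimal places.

0.171

The secant line through (3.300, -0.086) and (3.500, f(x_1)) crosses zero at x_2 = 3.367.
So (3.300, -0.086), (3.500, f(x_1)), (3.367, 0) are collinear:
f(x_1) = -0.086 · (3.500 − 3.367) / (3.300 − 3.367) = -0.086 · (0.13300)/(-0.06700) = 0.17072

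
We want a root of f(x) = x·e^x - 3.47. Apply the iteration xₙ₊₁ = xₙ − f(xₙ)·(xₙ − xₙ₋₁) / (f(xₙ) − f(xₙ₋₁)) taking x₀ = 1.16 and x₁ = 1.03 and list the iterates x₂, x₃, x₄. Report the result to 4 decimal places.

1.1233, 1.1259, 1.1257

f(1.16) = 0.230323, f(1.03) = -0.584902
x₂ = 1.030000 − (-0.584902)·(1.030000 − 1.160000) / (-0.584902 − 0.230323) = 1.030000 − (0.076037)/(-0.815225) = 1.123272
f(1.123272) = -0.016055
x₃ = 1.123272 − (-0.016055)·(1.123272 − 1.030000) / (-0.016055 − (-0.584902)) = 1.123272 − (-0.001497)/(0.568847) = 1.125904
f(1.125904) = 0.001165
x₄ = 1.125904 − 0.001165·(1.125904 − 1.123272) / (0.001165 − (-0.016055)) = 1.125904 − (0.000003)/(0.017220) = 1.125726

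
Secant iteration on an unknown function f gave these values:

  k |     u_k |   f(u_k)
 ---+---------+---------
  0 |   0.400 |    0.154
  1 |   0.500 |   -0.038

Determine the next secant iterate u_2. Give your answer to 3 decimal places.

0.480

u_2 = 0.500 − (-0.038)·(0.500 − 0.400) / (-0.038 − 0.154)
   = 0.500 − (-0.00380)/(-0.19200) = 0.48021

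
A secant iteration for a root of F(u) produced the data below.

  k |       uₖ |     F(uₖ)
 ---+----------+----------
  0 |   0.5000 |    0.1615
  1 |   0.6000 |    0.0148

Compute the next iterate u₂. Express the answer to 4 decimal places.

0.6101

u₂ = 0.6000 − 0.0148·(0.6000 − 0.5000) / (0.0148 − 0.1615)
   = 0.6000 − (0.001480)/(-0.146700) = 0.610089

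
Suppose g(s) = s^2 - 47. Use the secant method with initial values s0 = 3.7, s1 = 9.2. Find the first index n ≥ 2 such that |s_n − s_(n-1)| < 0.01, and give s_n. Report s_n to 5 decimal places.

n = 5, s_n = 6.85563

g(3.7) = -33.3100000, g(9.2) = 37.6400000
s2 = 9.2000000 − 37.6400000·(5.5000000)/(70.9500000) = 6.2821705;  |Δ| = 2.9178295
g(6.2821705) = -7.5343333
s3 = 6.2821705 − (-7.5343333)·(-2.9178295)/(-45.1743333) = 6.7688163;  |Δ| = 0.4866458
g(6.7688163) = -1.1831253
s4 = 6.7688163 − (-1.1831253)·(0.4866458)/(6.3512080) = 6.8594704;  |Δ| = 0.0906541
g(6.8594704) = 0.0523346
s5 = 6.8594704 − 0.0523346·(0.0906541)/(1.2354599) = 6.8556303;  |Δ| = 0.0038401
|s5 − s4| = 0.0038401 < 0.01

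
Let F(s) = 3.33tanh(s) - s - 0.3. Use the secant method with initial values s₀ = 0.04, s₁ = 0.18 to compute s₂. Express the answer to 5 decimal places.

F(0.04) = -0.2068710, F(0.18) = 0.1130093
s₂ = 0.1800000 − 0.1130093·(0.1800000 − 0.0400000) / (0.1130093 − (-0.2068710)) = 0.1800000 − (0.0158213)/(0.3198803) = 0.1305399

0.13054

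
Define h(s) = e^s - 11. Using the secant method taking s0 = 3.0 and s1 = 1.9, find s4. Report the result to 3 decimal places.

h(3.0) = 9.08554, h(1.9) = -4.31411
s2 = 1.90000 − (-4.31411)·(1.90000 − 3.00000) / (-4.31411 − 9.08554) = 1.90000 − (4.74552)/(-13.39964) = 2.25415
h(2.25415) = -1.47278
s3 = 2.25415 − (-1.47278)·(2.25415 − 1.90000) / (-1.47278 − (-4.31411)) = 2.25415 − (-0.52159)/(2.84132) = 2.43773
h(2.43773) = 0.44698
s4 = 2.43773 − 0.44698·(2.43773 − 2.25415) / (0.44698 − (-1.47278)) = 2.43773 − (0.08205)/(1.91976) = 2.39498

2.395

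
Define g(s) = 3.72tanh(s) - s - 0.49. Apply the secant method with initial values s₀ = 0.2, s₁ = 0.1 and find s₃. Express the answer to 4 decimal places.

g(0.2) = 0.044236, g(0.1) = -0.219235
s₂ = 0.100000 − (-0.219235)·(0.100000 − 0.200000) / (-0.219235 − 0.044236) = 0.100000 − (0.021924)/(-0.263471) = 0.183210
g(0.183210) = 0.000807
s₃ = 0.183210 − 0.000807·(0.183210 − 0.100000) / (0.000807 − (-0.219235)) = 0.183210 − (0.000067)/(0.220042) = 0.182905

0.1829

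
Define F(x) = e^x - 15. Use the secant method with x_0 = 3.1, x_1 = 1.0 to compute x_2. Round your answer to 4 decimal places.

2.3240

F(3.1) = 7.197951, F(1.0) = -12.281718
x_2 = 1.000000 − (-12.281718)·(1.000000 − 3.100000) / (-12.281718 − 7.197951) = 1.000000 − (25.791608)/(-19.479669) = 2.324027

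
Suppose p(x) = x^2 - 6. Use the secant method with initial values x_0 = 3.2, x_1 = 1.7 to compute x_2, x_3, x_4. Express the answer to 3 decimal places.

p(3.2) = 4.24000, p(1.7) = -3.11000
x_2 = 1.70000 − (-3.11000)·(1.70000 − 3.20000) / (-3.11000 − 4.24000) = 1.70000 − (4.66500)/(-7.35000) = 2.33469
p(2.33469) = -0.54920
x_3 = 2.33469 − (-0.54920)·(2.33469 − 1.70000) / (-0.54920 − (-3.11000)) = 2.33469 − (-0.34858)/(2.56080) = 2.47081
p(2.47081) = 0.10492
x_4 = 2.47081 − 0.10492·(2.47081 − 2.33469) / (0.10492 − (-0.54920)) = 2.47081 − (0.01428)/(0.65413) = 2.44898

2.335, 2.471, 2.449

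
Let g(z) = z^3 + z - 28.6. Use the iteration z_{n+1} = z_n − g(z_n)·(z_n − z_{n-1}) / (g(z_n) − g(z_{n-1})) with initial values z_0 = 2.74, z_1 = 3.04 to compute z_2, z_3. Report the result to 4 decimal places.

2.9428, 2.9490

g(2.74) = -5.289176, g(3.04) = 2.534464
z_2 = 3.040000 − 2.534464·(3.040000 − 2.740000) / (2.534464 − (-5.289176)) = 3.040000 − (0.760339)/(7.823640) = 2.942815
g(2.942815) = -0.171932
z_3 = 2.942815 − (-0.171932)·(2.942815 − 3.040000) / (-0.171932 − 2.534464) = 2.942815 − (0.016709)/(-2.706396) = 2.948989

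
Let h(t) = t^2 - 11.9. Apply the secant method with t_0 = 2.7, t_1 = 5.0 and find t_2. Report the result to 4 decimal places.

3.2987

h(2.7) = -4.610000, h(5.0) = 13.100000
t_2 = 5.000000 − 13.100000·(5.000000 − 2.700000) / (13.100000 − (-4.610000)) = 5.000000 − (30.130000)/(17.710000) = 3.298701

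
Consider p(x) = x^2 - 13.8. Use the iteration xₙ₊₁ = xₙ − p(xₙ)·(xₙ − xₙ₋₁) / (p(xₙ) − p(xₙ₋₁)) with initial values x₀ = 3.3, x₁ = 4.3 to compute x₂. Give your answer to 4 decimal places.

3.6829

p(3.3) = -2.910000, p(4.3) = 4.690000
x₂ = 4.300000 − 4.690000·(4.300000 − 3.300000) / (4.690000 − (-2.910000)) = 4.300000 − (4.690000)/(7.600000) = 3.682895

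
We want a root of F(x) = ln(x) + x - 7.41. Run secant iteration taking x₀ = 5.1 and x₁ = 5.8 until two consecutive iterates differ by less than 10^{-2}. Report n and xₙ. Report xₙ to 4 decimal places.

F(5.1) = -0.680759, F(5.8) = 0.147858
x₂ = 5.800000 − 0.147858·(0.700000)/(0.828617) = 5.675092;  |Δ| = 0.124908
F(5.675092) = 0.001179
x₃ = 5.675092 − 0.001179·(-0.124908)/(-0.146679) = 5.674088;  |Δ| = 0.001004
|x₃ − x₂| = 0.001004 < 10^{-2}

n = 3, xₙ = 5.6741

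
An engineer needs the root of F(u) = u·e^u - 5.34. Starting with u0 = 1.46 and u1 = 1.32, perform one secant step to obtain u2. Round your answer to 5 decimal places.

1.36149

F(1.46) = 0.9467009, F(1.32) = -0.3986838
u2 = 1.3200000 − (-0.3986838)·(1.3200000 − 1.4600000) / (-0.3986838 − 0.9467009) = 1.3200000 − (0.0558157)/(-1.3453847) = 1.3614868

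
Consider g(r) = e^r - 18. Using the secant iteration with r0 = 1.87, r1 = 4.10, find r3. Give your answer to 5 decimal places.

g(1.87) = -11.5117036, g(4.10) = 42.3402876
r2 = 4.1000000 − 42.3402876·(4.1000000 − 1.8700000) / (42.3402876 − (-11.5117036)) = 4.1000000 − (94.4188413)/(53.8519912) = 2.3466973
g(2.3466973) = -7.5490038
r3 = 2.3466973 − (-7.5490038)·(2.3466973 − 4.1000000) / (-7.5490038 − 42.3402876) = 2.3466973 − (13.2356887)/(-49.8892914) = 2.6119985

2.61200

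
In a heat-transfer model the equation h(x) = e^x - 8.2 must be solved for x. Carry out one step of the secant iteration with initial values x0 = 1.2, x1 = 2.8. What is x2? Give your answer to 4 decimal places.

1.7949

h(1.2) = -4.879883, h(2.8) = 8.244647
x2 = 2.800000 − 8.244647·(2.800000 − 1.200000) / (8.244647 − (-4.879883)) = 2.800000 − (13.191435)/(13.124530) = 1.794902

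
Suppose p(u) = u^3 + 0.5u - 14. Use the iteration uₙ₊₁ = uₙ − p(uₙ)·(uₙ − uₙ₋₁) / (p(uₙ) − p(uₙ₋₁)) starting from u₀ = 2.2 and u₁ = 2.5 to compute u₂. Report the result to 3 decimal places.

2.332

p(2.2) = -2.25200, p(2.5) = 2.87500
u₂ = 2.50000 − 2.87500·(2.50000 − 2.20000) / (2.87500 − (-2.25200)) = 2.50000 − (0.86250)/(5.12700) = 2.33177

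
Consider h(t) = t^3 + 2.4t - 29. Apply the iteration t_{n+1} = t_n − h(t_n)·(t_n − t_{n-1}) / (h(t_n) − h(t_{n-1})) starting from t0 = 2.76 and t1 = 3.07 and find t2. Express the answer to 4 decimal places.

2.8084

h(2.76) = -1.351424, h(3.07) = 7.302443
t2 = 3.070000 − 7.302443·(3.070000 − 2.760000) / (7.302443 − (-1.351424)) = 3.070000 − (2.263757)/(8.653867) = 2.808411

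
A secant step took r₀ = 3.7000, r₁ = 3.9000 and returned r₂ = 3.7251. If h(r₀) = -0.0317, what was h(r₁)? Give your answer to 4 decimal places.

The secant line through (3.7000, -0.0317) and (3.9000, h(r₁)) crosses zero at r₂ = 3.7251.
So (3.7000, -0.0317), (3.9000, h(r₁)), (3.7251, 0) are collinear:
h(r₁) = -0.0317 · (3.9000 − 3.7251) / (3.7000 − 3.7251) = -0.0317 · (0.174900)/(-0.025100) = 0.220890

0.2209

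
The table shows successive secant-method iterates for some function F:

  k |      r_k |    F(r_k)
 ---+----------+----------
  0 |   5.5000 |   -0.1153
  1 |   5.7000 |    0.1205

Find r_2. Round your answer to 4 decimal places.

r_2 = 5.7000 − 0.1205·(5.7000 − 5.5000) / (0.1205 − (-0.1153))
   = 5.7000 − (0.024100)/(0.235800) = 5.597795

5.5978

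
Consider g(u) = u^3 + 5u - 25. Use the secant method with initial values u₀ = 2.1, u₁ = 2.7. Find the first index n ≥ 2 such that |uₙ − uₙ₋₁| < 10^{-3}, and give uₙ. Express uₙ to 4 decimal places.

n = 5, uₙ = 2.3626

g(2.1) = -5.239000, g(2.7) = 8.183000
u₂ = 2.700000 − 8.183000·(0.600000)/(13.422000) = 2.334198;  |Δ| = 0.365802
g(2.334198) = -0.611187
u₃ = 2.334198 − (-0.611187)·(-0.365802)/(-8.794187) = 2.359620;  |Δ| = 0.025423
g(2.359620) = -0.063982
u₄ = 2.359620 − (-0.063982)·(0.025423)/(0.547205) = 2.362593;  |Δ| = 0.002973
g(2.362593) = 0.000596
u₅ = 2.362593 − 0.000596·(0.002973)/(0.064578) = 2.362566;  |Δ| = 0.000027
|u₅ − u₄| = 0.000027 < 10^{-3}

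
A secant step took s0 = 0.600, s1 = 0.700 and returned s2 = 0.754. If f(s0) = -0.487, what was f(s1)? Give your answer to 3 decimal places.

The secant line through (0.600, -0.487) and (0.700, f(s1)) crosses zero at s2 = 0.754.
So (0.600, -0.487), (0.700, f(s1)), (0.754, 0) are collinear:
f(s1) = -0.487 · (0.700 − 0.754) / (0.600 − 0.754) = -0.487 · (-0.05400)/(-0.15400) = -0.17077

-0.171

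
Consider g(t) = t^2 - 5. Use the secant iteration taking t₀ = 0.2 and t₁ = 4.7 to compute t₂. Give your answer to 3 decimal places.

g(0.2) = -4.96000, g(4.7) = 17.09000
t₂ = 4.70000 − 17.09000·(4.70000 − 0.20000) / (17.09000 − (-4.96000)) = 4.70000 − (76.90500)/(22.05000) = 1.21224

1.212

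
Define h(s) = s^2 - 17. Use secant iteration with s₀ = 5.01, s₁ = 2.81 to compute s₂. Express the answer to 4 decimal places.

3.9742

h(5.01) = 8.100100, h(2.81) = -9.103900
s₂ = 2.810000 − (-9.103900)·(2.810000 − 5.010000) / (-9.103900 − 8.100100) = 2.810000 − (20.028580)/(-17.204000) = 3.974182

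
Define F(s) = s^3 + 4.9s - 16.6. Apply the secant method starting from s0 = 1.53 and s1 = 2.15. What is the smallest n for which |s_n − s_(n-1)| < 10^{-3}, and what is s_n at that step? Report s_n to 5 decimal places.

F(1.53) = -5.5214230, F(2.15) = 3.8733750
s2 = 2.1500000 − 3.8733750·(0.6200000)/(9.3947980) = 1.8943806;  |Δ| = 0.2556194
F(1.8943806) = -0.5192131
s3 = 1.8943806 − (-0.5192131)·(-0.2556194)/(-4.3925881) = 1.9245954;  |Δ| = 0.0302147
F(1.9245954) = -0.0406520
s4 = 1.9245954 − (-0.0406520)·(0.0302147)/(0.4785612) = 1.9271620;  |Δ| = 0.0025666
F(1.9271620) = 0.0004835
s5 = 1.9271620 − 0.0004835·(0.0025666)/(0.0411354) = 1.9271318;  |Δ| = 0.0000302
|s5 − s4| = 0.0000302 < 10^{-3}

n = 5, s_n = 1.92713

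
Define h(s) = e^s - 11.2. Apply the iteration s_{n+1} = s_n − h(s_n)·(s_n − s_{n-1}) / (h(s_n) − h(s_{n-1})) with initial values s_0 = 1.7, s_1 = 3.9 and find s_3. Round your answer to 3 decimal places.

2.164

h(1.7) = -5.72605, h(3.9) = 38.20245
s_2 = 3.90000 − 38.20245·(3.90000 − 1.70000) / (38.20245 − (-5.72605)) = 3.90000 − (84.04539)/(43.92850) = 1.98677
h(1.98677) = -3.90807
s_3 = 1.98677 − (-3.90807)·(1.98677 − 3.90000) / (-3.90807 − 38.20245) = 1.98677 − (7.47704)/(-42.11052) = 2.16433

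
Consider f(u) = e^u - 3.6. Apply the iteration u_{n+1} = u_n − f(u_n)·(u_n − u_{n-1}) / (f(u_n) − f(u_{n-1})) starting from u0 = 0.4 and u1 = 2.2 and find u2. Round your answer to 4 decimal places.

f(0.4) = -2.108175, f(2.2) = 5.425013
u2 = 2.200000 − 5.425013·(2.200000 − 0.400000) / (5.425013 − (-2.108175)) = 2.200000 − (9.765024)/(7.533189) = 0.903733

0.9037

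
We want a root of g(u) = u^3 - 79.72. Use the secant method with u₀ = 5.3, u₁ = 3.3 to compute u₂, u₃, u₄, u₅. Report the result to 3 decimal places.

g(5.3) = 69.15700, g(3.3) = -43.78300
u₂ = 3.30000 − (-43.78300)·(3.30000 − 5.30000) / (-43.78300 − 69.15700) = 3.30000 − (87.56600)/(-112.94000) = 4.07533
g(4.07533) = -12.03554
u₃ = 4.07533 − (-12.03554)·(4.07533 − 3.30000) / (-12.03554 − (-43.78300)) = 4.07533 − (-9.33154)/(31.74746) = 4.36926
g(4.36926) = 3.69119
u₄ = 4.36926 − 3.69119·(4.36926 − 4.07533) / (3.69119 − (-12.03554)) = 4.36926 − (1.08495)/(15.72673) = 4.30027
g(4.30027) = -0.19778
u₅ = 4.30027 − (-0.19778)·(4.30027 − 4.36926) / (-0.19778 − 3.69119) = 4.30027 − (0.01364)/(-3.88897) = 4.30378

4.075, 4.369, 4.300, 4.304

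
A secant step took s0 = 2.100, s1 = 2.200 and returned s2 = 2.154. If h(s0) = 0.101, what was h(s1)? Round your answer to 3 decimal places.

-0.086

The secant line through (2.100, 0.101) and (2.200, h(s1)) crosses zero at s2 = 2.154.
So (2.100, 0.101), (2.200, h(s1)), (2.154, 0) are collinear:
h(s1) = 0.101 · (2.200 − 2.154) / (2.100 − 2.154) = 0.101 · (0.04600)/(-0.05400) = -0.08604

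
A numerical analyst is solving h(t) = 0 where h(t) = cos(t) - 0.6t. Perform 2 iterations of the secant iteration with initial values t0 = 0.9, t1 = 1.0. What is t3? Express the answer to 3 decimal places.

h(0.9) = 0.08161, h(1.0) = -0.05970
t2 = 1.00000 − (-0.05970)·(1.00000 − 0.90000) / (-0.05970 − 0.08161) = 1.00000 − (-0.00597)/(-0.14131) = 0.95775
h(0.95775) = 0.00071
t3 = 0.95775 − 0.00071·(0.95775 − 1.00000) / (0.00071 − (-0.05970)) = 0.95775 − (-0.00003)/(0.06040) = 0.95825

0.958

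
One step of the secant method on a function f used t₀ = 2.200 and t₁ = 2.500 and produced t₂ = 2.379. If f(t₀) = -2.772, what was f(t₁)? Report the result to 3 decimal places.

1.874

The secant line through (2.200, -2.772) and (2.500, f(t₁)) crosses zero at t₂ = 2.379.
So (2.200, -2.772), (2.500, f(t₁)), (2.379, 0) are collinear:
f(t₁) = -2.772 · (2.500 − 2.379) / (2.200 − 2.379) = -2.772 · (0.12100)/(-0.17900) = 1.87381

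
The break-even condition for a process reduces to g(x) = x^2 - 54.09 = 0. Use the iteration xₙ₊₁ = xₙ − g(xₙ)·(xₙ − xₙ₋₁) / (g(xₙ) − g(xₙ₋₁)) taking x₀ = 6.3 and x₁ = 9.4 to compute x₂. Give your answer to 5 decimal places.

g(6.3) = -14.4000000, g(9.4) = 34.2700000
x₂ = 9.4000000 − 34.2700000·(9.4000000 − 6.3000000) / (34.2700000 − (-14.4000000)) = 9.4000000 − (106.2370000)/(48.6700000) = 7.2171975

7.21720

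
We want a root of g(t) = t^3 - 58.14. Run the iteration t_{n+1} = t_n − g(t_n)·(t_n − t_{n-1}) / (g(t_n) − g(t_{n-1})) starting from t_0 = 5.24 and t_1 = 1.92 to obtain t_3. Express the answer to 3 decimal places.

g(5.24) = 85.73782, g(1.92) = -51.06211
t_2 = 1.92000 − (-51.06211)·(1.92000 − 5.24000) / (-51.06211 − 85.73782) = 1.92000 − (169.52621)/(-136.79994) = 3.15923
g(3.15923) = -26.60865
t_3 = 3.15923 − (-26.60865)·(3.15923 − 1.92000) / (-26.60865 − (-51.06211)) = 3.15923 − (-32.97416)/(24.45347) = 4.50767

4.508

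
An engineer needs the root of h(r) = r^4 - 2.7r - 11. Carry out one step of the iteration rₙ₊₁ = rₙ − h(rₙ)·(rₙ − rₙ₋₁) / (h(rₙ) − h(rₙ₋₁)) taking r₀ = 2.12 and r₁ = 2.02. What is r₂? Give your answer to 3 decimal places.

h(2.12) = 3.47563, h(2.02) = 0.19566
r₂ = 2.02000 − 0.19566·(2.02000 − 2.12000) / (0.19566 − 3.47563) = 2.02000 − (-0.01957)/(-3.27997) = 2.01403

2.014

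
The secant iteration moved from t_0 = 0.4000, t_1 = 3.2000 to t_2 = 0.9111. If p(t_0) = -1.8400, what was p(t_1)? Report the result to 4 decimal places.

8.2402

The secant line through (0.4000, -1.8400) and (3.2000, p(t_1)) crosses zero at t_2 = 0.9111.
So (0.4000, -1.8400), (3.2000, p(t_1)), (0.9111, 0) are collinear:
p(t_1) = -1.8400 · (3.2000 − 0.9111) / (0.4000 − 0.9111) = -1.8400 · (2.288900)/(-0.511100) = 8.240219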